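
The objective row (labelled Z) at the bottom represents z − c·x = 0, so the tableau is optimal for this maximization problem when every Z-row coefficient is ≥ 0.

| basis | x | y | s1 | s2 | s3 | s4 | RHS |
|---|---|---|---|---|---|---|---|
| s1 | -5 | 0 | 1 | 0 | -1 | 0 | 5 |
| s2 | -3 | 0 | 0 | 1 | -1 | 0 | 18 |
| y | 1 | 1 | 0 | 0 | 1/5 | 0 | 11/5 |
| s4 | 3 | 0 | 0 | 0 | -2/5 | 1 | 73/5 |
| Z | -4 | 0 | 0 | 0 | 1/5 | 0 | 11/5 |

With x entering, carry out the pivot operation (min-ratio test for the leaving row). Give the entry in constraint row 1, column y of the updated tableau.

5

Ratio test on column x — row 1: entry -5 ≤ 0; row 2: entry -3 ≤ 0; row 3: (11/5)/1 = 11/5; row 4: (73/5)/3 = 73/15. Minimum is 11/5 at row 3 (y leaves); pivot element 1.
Divide row 3 by 1; eliminate column x from the other rows.
Row 1 update in column y: 0 − (-5)·1 = 5.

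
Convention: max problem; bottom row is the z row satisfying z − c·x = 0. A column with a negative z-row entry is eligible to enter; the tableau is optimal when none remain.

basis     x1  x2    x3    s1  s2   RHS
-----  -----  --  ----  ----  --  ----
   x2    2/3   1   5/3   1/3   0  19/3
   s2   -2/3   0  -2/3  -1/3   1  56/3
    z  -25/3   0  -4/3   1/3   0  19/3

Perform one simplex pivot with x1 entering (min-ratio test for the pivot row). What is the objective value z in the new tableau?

Ratio test on column x1 — row 1: (19/3)/(2/3) = 19/2; row 2: entry -2/3 ≤ 0. Minimum is 19/2 at row 1 (x2 leaves); pivot element 2/3.
Pivot on row 1; the z-row RHS becomes 19/3 − (-25/3)·(19/2) = 171/2.

171/2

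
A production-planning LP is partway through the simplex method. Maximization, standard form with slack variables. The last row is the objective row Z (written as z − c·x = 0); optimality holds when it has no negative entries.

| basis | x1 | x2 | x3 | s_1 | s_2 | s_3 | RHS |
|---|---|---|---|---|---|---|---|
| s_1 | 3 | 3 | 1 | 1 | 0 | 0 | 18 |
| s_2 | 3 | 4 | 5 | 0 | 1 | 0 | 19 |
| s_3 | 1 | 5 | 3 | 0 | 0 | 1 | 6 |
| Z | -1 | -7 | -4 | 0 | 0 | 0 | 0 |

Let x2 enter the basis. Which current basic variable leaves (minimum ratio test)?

Column x2 entries and ratios — s_1: 18/3 = 6; s_2: 19/4 = 19/4; s_3: 6/5 = 6/5.
Smallest ratio is 6/5 in the row of s_3, so s_3 leaves.

s_3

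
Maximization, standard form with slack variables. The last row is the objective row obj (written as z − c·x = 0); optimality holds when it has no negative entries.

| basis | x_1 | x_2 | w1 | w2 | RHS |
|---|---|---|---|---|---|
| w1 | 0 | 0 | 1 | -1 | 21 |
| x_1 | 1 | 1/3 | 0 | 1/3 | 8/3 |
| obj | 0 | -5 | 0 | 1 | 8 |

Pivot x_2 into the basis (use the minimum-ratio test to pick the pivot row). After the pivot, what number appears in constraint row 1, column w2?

-1

Ratio test on column x_2 — row 1: entry 0 ≤ 0; row 2: (8/3)/(1/3) = 8. Minimum is 8 at row 2 (x_1 leaves); pivot element 1/3.
Divide row 2 by 1/3; eliminate column x_2 from the other rows.
Row 1 update in column w2: -1 − 0·1 = -1.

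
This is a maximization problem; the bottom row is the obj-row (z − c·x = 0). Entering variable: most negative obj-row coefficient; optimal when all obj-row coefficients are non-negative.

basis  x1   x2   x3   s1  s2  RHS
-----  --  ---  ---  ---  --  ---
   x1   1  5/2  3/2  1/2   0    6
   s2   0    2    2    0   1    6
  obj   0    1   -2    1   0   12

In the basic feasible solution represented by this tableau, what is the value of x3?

0

x3 is not in the basis, so in the current basic feasible solution x3 = 0.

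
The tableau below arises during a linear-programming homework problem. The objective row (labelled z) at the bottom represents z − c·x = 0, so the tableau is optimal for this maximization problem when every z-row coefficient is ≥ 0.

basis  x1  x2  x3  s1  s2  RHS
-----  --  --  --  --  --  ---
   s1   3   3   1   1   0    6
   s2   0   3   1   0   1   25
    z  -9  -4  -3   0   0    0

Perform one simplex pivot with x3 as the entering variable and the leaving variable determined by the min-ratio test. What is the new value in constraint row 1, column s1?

1

Ratio test on column x3 — row 1: 6/1 = 6; row 2: 25/1 = 25. Minimum is 6 at row 1 (s1 leaves); pivot element 1.
Divide row 1 by 1; eliminate column x3 from the other rows.
In the new row 1, the s1 entry is the old entry divided by the pivot: 1/1 = 1.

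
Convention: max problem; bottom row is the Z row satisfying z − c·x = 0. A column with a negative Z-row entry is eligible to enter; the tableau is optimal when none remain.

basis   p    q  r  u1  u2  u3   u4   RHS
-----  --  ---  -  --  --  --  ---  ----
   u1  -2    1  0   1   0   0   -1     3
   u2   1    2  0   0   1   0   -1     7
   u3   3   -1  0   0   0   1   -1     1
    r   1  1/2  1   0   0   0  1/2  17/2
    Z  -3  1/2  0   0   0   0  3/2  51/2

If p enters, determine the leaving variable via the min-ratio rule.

Column p entries and ratios — u1: -2 ≤ 0, skip; u2: 7/1 = 7; u3: 1/3 = 1/3; r: (17/2)/1 = 17/2.
Smallest ratio is 1/3 in the row of u3, so u3 leaves.

u3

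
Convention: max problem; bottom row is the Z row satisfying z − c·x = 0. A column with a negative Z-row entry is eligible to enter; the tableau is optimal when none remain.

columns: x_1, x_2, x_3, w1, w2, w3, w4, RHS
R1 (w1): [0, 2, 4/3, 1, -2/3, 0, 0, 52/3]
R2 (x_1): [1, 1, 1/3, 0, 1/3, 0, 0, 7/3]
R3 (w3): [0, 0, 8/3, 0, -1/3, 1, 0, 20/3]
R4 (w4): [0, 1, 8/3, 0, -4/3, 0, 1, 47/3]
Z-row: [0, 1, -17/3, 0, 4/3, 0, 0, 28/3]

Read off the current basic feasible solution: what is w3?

20/3

w3 is basic (row 3); its value is the RHS of that row, 20/3.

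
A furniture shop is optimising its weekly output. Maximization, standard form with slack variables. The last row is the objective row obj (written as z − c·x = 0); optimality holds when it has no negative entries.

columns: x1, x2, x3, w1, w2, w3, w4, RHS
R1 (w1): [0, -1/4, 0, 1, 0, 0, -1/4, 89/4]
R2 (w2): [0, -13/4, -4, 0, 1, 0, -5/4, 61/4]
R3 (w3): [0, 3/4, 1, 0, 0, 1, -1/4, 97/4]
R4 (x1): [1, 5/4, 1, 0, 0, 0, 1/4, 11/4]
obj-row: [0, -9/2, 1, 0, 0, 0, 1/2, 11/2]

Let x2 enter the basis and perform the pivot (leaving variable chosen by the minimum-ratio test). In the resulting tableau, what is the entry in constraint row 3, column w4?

Ratio test on column x2 — row 1: entry -1/4 ≤ 0; row 2: entry -13/4 ≤ 0; row 3: (97/4)/(3/4) = 97/3; row 4: (11/4)/(5/4) = 11/5. Minimum is 11/5 at row 4 (x1 leaves); pivot element 5/4.
Divide row 4 by 5/4; eliminate column x2 from the other rows.
Row 3 update in column w4: -1/4 − (3/4)·(1/5) = -2/5.

-2/5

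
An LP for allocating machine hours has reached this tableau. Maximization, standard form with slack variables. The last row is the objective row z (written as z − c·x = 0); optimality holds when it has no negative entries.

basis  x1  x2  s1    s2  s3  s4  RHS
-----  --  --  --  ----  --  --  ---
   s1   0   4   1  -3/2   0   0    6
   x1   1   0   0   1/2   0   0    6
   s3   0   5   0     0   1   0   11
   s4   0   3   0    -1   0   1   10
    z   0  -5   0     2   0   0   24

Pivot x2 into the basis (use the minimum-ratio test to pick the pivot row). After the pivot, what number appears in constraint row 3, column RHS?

Ratio test on column x2 — row 1: 6/4 = 3/2; row 2: entry 0 ≤ 0; row 3: 11/5 = 11/5; row 4: 10/3 = 10/3. Minimum is 3/2 at row 1 (s1 leaves); pivot element 4.
Divide row 1 by 4; eliminate column x2 from the other rows.
Row 3 update in column RHS: 11 − 5·(3/2) = 7/2.

7/2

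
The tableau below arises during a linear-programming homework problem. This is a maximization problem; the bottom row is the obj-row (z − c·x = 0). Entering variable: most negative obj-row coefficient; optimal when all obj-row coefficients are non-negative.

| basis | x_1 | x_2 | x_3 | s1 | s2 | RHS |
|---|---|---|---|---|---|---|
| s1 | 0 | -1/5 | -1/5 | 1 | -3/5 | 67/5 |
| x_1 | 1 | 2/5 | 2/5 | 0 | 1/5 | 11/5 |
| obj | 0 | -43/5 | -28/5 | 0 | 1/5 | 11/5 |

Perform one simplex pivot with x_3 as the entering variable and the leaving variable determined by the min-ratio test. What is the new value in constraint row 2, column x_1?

5/2

Ratio test on column x_3 — row 1: entry -1/5 ≤ 0; row 2: (11/5)/(2/5) = 11/2. Minimum is 11/2 at row 2 (x_1 leaves); pivot element 2/5.
Divide row 2 by 2/5; eliminate column x_3 from the other rows.
In the new row 2, the x_1 entry is the old entry divided by the pivot: 1/(2/5) = 5/2.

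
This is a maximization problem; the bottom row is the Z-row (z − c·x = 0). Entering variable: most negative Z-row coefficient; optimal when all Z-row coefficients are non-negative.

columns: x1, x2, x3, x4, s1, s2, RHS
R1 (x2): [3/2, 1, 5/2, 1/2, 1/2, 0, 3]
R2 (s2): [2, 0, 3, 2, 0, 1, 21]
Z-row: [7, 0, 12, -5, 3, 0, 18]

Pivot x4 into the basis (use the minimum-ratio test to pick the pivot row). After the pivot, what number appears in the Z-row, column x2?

10

Ratio test on column x4 — row 1: 3/(1/2) = 6; row 2: 21/2 = 21/2. Minimum is 6 at row 1 (x2 leaves); pivot element 1/2.
Divide row 1 by 1/2; eliminate column x4 from the other rows.
Z-row update in column x2: 0 − (-5)·2 = 10.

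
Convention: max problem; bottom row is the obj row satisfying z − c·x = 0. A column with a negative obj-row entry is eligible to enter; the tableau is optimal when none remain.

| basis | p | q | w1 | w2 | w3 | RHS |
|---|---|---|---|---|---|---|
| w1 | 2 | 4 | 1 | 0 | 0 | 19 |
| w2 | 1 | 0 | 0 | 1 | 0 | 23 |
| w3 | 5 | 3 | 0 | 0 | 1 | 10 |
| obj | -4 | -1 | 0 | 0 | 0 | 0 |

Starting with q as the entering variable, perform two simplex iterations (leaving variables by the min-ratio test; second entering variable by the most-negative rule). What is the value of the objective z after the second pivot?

Ratio test on column q — row 1: 19/4 = 19/4; row 2: entry 0 ≤ 0; row 3: 10/3 = 10/3. Minimum is 10/3 at row 3 (w3 leaves); pivot element 3.
Pivot on row 3; the obj-row RHS becomes 0 − (-1)·(10/3) = 10/3.
Next entering variable (most negative obj-row entry -7/3): p.
Ratio test on column p — row 1: entry -14/3 ≤ 0; row 2: 23/1 = 23; row 3: (10/3)/(5/3) = 2. Minimum is 2 at row 3 (q leaves); pivot element 5/3.
After the second pivot the obj-row RHS is 10/3 − (-7/3)·2 = 8.

8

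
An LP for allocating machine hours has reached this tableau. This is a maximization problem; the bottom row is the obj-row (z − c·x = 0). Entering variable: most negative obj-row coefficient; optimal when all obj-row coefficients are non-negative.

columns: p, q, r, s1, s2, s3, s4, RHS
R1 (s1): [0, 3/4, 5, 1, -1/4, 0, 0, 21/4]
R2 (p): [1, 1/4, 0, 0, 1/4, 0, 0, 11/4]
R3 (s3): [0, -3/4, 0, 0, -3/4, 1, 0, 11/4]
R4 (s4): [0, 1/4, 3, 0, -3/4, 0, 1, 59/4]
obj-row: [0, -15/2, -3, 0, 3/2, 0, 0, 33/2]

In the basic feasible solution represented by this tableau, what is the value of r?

0

r is not in the basis, so in the current basic feasible solution r = 0.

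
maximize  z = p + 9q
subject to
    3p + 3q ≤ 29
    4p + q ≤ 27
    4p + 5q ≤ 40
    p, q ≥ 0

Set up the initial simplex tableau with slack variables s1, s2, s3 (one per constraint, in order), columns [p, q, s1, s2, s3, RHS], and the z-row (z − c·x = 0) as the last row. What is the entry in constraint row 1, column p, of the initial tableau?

Constraint 1 has coefficient 3 on p.

3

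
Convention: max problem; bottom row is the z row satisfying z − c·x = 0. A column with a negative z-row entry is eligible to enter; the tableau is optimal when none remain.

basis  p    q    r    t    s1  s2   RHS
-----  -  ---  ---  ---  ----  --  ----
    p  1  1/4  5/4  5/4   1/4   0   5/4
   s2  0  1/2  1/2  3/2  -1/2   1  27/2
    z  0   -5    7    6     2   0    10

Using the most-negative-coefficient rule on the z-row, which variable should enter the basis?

q

Negative z-row entries: q: -5.
The most negative is -5 in column q, so q enters.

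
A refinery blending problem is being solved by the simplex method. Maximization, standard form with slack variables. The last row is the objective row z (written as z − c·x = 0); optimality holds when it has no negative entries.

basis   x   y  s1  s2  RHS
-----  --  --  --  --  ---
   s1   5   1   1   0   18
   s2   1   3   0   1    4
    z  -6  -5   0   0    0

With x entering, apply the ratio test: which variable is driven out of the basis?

s1

Column x entries and ratios — s1: 18/5 = 18/5; s2: 4/1 = 4.
Smallest ratio is 18/5 in the row of s1, so s1 leaves.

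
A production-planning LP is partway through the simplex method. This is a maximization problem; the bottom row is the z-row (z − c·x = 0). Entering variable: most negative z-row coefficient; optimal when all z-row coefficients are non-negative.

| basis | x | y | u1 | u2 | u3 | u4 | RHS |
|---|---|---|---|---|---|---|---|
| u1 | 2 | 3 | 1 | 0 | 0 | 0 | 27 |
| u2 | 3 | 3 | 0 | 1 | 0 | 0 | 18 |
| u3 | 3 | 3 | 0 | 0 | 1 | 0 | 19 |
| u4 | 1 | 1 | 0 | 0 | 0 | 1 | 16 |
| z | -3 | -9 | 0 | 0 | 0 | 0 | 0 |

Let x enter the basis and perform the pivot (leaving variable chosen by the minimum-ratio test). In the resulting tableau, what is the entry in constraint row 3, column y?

Ratio test on column x — row 1: 27/2 = 27/2; row 2: 18/3 = 6; row 3: 19/3 = 19/3; row 4: 16/1 = 16. Minimum is 6 at row 2 (u2 leaves); pivot element 3.
Divide row 2 by 3; eliminate column x from the other rows.
Row 3 update in column y: 3 − 3·1 = 0.

0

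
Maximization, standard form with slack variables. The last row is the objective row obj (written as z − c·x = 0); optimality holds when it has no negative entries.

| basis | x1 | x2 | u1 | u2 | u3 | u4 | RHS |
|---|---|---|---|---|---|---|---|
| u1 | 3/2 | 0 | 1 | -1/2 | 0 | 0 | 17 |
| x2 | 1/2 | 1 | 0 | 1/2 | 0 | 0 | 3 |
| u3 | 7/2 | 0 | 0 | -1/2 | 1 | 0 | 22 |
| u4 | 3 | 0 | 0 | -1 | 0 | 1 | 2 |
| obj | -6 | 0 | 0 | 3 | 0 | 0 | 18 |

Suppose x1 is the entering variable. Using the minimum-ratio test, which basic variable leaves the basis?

u4

Column x1 entries and ratios — u1: 17/(3/2) = 34/3; x2: 3/(1/2) = 6; u3: 22/(7/2) = 44/7; u4: 2/3 = 2/3.
Smallest ratio is 2/3 in the row of u4, so u4 leaves.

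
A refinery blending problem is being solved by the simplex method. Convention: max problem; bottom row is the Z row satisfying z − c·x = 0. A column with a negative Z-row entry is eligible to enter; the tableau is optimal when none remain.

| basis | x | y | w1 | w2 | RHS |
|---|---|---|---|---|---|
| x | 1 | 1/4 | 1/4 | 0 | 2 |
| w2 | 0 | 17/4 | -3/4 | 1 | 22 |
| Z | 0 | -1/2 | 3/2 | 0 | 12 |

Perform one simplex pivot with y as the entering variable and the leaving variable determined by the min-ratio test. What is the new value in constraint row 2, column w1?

Ratio test on column y — row 1: 2/(1/4) = 8; row 2: 22/(17/4) = 88/17. Minimum is 88/17 at row 2 (w2 leaves); pivot element 17/4.
Divide row 2 by 17/4; eliminate column y from the other rows.
In the new row 2, the w1 entry is the old entry divided by the pivot: (-3/4)/(17/4) = -3/17.

-3/17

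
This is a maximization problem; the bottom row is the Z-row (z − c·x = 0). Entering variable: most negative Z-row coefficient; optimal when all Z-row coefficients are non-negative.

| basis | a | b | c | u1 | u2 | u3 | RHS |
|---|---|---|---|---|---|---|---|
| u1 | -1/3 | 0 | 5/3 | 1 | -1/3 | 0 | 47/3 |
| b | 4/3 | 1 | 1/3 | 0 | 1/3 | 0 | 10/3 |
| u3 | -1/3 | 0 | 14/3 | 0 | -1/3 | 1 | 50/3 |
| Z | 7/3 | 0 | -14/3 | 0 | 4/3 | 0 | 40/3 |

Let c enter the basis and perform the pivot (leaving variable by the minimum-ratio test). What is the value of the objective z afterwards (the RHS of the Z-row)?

Ratio test on column c — row 1: (47/3)/(5/3) = 47/5; row 2: (10/3)/(1/3) = 10; row 3: (50/3)/(14/3) = 25/7. Minimum is 25/7 at row 3 (u3 leaves); pivot element 14/3.
Pivot on row 3; the Z-row RHS becomes 40/3 − (-14/3)·(25/7) = 30.

30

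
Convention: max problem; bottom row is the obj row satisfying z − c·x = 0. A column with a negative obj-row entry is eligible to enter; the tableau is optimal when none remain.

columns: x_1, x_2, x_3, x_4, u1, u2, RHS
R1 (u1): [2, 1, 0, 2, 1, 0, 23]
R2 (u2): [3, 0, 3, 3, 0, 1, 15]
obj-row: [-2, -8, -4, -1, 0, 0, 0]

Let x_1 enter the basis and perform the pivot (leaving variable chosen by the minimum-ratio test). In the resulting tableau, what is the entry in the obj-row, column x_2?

-8

Ratio test on column x_1 — row 1: 23/2 = 23/2; row 2: 15/3 = 5. Minimum is 5 at row 2 (u2 leaves); pivot element 3.
Divide row 2 by 3; eliminate column x_1 from the other rows.
obj-row update in column x_2: -8 − (-2)·0 = -8.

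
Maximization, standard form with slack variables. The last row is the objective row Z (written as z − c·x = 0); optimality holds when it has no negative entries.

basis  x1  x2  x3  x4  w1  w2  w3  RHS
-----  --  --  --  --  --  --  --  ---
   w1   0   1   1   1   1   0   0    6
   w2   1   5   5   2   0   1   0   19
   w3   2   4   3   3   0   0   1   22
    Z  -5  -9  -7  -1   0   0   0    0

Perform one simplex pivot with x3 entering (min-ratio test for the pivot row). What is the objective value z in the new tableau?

Ratio test on column x3 — row 1: 6/1 = 6; row 2: 19/5 = 19/5; row 3: 22/3 = 22/3. Minimum is 19/5 at row 2 (w2 leaves); pivot element 5.
Pivot on row 2; the Z-row RHS becomes 0 − (-7)·(19/5) = 133/5.

133/5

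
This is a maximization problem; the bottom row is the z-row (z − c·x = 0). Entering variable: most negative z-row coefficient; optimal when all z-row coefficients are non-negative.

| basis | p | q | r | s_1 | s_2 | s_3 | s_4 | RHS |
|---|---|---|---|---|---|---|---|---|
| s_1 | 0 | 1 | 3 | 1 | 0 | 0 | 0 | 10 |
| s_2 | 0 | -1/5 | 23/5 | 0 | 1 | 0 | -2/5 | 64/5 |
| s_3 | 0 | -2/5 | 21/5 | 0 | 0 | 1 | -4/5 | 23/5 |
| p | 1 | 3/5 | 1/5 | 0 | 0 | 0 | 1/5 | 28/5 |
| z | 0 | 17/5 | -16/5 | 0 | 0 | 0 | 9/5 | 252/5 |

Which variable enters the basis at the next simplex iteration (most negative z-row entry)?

r

Negative z-row entries: r: -16/5.
The most negative is -16/5 in column r, so r enters.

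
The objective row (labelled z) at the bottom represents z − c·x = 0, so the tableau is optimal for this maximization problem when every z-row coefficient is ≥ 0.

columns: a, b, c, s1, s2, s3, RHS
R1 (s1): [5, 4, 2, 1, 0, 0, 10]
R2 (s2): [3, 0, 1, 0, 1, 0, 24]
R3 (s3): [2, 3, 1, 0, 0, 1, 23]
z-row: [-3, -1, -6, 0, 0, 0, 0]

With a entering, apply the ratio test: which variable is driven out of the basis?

s1

Column a entries and ratios — s1: 10/5 = 2; s2: 24/3 = 8; s3: 23/2 = 23/2.
Smallest ratio is 2 in the row of s1, so s1 leaves.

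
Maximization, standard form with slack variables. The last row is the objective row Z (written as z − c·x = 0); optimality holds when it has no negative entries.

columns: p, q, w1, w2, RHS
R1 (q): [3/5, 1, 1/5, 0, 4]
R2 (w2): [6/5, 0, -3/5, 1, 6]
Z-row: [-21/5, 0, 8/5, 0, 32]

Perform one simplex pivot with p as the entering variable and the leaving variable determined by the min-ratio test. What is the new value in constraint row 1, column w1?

Ratio test on column p — row 1: 4/(3/5) = 20/3; row 2: 6/(6/5) = 5. Minimum is 5 at row 2 (w2 leaves); pivot element 6/5.
Divide row 2 by 6/5; eliminate column p from the other rows.
Row 1 update in column w1: 1/5 − (3/5)·(-1/2) = 1/2.

1/2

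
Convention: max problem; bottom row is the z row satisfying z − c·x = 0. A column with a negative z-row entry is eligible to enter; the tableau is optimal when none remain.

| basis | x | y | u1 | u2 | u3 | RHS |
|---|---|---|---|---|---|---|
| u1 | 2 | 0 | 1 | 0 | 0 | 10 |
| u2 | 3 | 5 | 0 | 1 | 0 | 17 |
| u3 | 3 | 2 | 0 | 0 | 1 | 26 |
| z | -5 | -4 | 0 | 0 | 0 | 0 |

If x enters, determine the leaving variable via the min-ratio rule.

Column x entries and ratios — u1: 10/2 = 5; u2: 17/3 = 17/3; u3: 26/3 = 26/3.
Smallest ratio is 5 in the row of u1, so u1 leaves.

u1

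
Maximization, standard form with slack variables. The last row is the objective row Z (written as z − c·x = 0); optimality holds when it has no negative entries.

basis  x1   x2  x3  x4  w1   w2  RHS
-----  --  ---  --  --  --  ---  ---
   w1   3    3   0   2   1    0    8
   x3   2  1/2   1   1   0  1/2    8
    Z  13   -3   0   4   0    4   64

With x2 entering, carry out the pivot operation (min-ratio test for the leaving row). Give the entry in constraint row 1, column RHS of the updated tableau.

Ratio test on column x2 — row 1: 8/3 = 8/3; row 2: 8/(1/2) = 16. Minimum is 8/3 at row 1 (w1 leaves); pivot element 3.
Divide row 1 by 3; eliminate column x2 from the other rows.
In the new row 1, the RHS entry is the old entry divided by the pivot: 8/3 = 8/3.

8/3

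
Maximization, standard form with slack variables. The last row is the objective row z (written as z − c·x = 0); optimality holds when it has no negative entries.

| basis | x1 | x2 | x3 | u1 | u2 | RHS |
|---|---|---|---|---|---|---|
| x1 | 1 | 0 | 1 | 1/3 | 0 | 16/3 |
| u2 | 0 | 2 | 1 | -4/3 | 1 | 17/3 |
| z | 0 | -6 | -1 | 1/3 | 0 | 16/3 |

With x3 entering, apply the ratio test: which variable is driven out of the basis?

Column x3 entries and ratios — x1: (16/3)/1 = 16/3; u2: (17/3)/1 = 17/3.
Smallest ratio is 16/3 in the row of x1, so x1 leaves.

x1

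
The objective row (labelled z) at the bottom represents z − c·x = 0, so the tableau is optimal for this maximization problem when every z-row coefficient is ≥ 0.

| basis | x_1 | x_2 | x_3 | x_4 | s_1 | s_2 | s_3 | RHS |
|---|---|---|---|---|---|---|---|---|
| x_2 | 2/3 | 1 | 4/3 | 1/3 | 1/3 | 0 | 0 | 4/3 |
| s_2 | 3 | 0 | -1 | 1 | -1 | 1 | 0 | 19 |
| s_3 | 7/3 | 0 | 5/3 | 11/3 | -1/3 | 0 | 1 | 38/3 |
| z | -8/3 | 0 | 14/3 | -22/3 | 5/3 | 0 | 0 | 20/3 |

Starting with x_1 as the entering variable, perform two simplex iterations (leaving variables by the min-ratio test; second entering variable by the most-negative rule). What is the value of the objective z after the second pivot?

Ratio test on column x_1 — row 1: (4/3)/(2/3) = 2; row 2: 19/3 = 19/3; row 3: (38/3)/(7/3) = 38/7. Minimum is 2 at row 1 (x_2 leaves); pivot element 2/3.
Pivot on row 1; the z-row RHS becomes 20/3 − (-8/3)·2 = 12.
Next entering variable (most negative z-row entry -6): x_4.
Ratio test on column x_4 — row 1: 2/(1/2) = 4; row 2: entry -1/2 ≤ 0; row 3: 8/(5/2) = 16/5. Minimum is 16/5 at row 3 (s_3 leaves); pivot element 5/2.
After the second pivot the z-row RHS is 12 − (-6)·(16/5) = 156/5.

156/5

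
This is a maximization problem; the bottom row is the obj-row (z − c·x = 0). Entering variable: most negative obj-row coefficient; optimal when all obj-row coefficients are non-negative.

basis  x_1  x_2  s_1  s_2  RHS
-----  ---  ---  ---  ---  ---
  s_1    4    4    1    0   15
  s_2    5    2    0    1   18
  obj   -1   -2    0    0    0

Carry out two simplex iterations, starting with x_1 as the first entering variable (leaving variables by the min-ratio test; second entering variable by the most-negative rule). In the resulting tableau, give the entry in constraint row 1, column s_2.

-1/3

Ratio test on column x_1 — row 1: 15/4 = 15/4; row 2: 18/5 = 18/5. Minimum is 18/5 at row 2 (s_2 leaves); pivot element 5.
Divide row 2 by 5; eliminate column x_1 from the other rows.
Second iteration: most negative obj-row entry is -8/5 in column x_2, so x_2 enters.
Ratio test on column x_2 — row 1: (3/5)/(12/5) = 1/4; row 2: (18/5)/(2/5) = 9. Minimum is 1/4 at row 1 (s_1 leaves); pivot element 12/5.
Divide row 1 by 12/5; eliminate column x_2 from the other rows.
After both pivots, the entry at constraint row 1, column s_2 is -1/3.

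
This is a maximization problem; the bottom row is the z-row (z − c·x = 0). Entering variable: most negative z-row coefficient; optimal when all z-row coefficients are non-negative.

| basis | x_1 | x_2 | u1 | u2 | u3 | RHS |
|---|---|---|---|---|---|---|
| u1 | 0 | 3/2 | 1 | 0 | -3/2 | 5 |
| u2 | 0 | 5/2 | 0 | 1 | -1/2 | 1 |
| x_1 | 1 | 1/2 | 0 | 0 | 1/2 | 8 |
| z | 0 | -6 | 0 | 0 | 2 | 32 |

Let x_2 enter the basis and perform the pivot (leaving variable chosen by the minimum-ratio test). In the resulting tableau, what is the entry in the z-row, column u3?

Ratio test on column x_2 — row 1: 5/(3/2) = 10/3; row 2: 1/(5/2) = 2/5; row 3: 8/(1/2) = 16. Minimum is 2/5 at row 2 (u2 leaves); pivot element 5/2.
Divide row 2 by 5/2; eliminate column x_2 from the other rows.
z-row update in column u3: 2 − (-6)·(-1/5) = 4/5.

4/5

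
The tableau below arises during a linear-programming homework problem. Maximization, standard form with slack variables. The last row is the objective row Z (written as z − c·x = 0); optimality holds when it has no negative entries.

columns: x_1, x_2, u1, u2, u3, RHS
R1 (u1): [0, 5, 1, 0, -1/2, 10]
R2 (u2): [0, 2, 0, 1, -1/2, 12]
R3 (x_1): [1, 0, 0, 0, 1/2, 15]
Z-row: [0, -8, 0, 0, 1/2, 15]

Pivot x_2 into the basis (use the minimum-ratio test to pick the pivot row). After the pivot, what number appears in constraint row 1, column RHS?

2

Ratio test on column x_2 — row 1: 10/5 = 2; row 2: 12/2 = 6; row 3: entry 0 ≤ 0. Minimum is 2 at row 1 (u1 leaves); pivot element 5.
Divide row 1 by 5; eliminate column x_2 from the other rows.
In the new row 1, the RHS entry is the old entry divided by the pivot: 10/5 = 2.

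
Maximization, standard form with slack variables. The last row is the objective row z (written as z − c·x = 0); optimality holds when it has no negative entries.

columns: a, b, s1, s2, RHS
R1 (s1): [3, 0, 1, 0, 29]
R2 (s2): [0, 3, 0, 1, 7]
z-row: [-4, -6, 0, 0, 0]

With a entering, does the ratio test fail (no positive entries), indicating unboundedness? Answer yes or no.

Column a has positive entries in row(s) 1, so the ratio test bounds it — not unbounded.

no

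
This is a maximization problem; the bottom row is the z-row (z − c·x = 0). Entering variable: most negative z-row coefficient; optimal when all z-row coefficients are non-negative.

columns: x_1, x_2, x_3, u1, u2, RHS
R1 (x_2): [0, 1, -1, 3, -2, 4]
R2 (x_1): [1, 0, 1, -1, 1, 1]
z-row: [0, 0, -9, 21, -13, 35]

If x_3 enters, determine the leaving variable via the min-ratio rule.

Column x_3 entries and ratios — x_2: -1 ≤ 0, skip; x_1: 1/1 = 1.
Smallest ratio is 1 in the row of x_1, so x_1 leaves.

x_1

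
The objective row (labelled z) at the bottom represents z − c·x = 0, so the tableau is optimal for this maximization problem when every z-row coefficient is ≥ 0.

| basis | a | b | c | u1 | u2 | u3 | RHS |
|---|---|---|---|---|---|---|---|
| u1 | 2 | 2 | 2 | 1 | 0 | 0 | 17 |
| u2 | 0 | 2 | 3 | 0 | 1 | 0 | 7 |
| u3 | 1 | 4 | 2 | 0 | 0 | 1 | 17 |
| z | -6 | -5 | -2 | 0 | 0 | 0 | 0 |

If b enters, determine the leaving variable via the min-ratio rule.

u2

Column b entries and ratios — u1: 17/2 = 17/2; u2: 7/2 = 7/2; u3: 17/4 = 17/4.
Smallest ratio is 7/2 in the row of u2, so u2 leaves.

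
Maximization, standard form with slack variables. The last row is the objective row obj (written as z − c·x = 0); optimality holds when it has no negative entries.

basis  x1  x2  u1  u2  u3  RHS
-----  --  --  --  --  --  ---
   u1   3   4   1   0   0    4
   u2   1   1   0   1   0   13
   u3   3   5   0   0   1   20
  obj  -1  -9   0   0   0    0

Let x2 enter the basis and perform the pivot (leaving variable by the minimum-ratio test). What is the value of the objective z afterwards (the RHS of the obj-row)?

Ratio test on column x2 — row 1: 4/4 = 1; row 2: 13/1 = 13; row 3: 20/5 = 4. Minimum is 1 at row 1 (u1 leaves); pivot element 4.
Pivot on row 1; the obj-row RHS becomes 0 − (-9)·1 = 9.

9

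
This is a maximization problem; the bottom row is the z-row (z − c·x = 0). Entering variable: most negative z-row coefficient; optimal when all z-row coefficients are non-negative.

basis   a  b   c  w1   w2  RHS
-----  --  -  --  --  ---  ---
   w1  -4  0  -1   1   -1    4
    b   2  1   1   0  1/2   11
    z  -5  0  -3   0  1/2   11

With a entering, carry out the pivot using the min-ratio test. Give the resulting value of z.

Ratio test on column a — row 1: entry -4 ≤ 0; row 2: 11/2 = 11/2. Minimum is 11/2 at row 2 (b leaves); pivot element 2.
Pivot on row 2; the z-row RHS becomes 11 − (-5)·(11/2) = 77/2.

77/2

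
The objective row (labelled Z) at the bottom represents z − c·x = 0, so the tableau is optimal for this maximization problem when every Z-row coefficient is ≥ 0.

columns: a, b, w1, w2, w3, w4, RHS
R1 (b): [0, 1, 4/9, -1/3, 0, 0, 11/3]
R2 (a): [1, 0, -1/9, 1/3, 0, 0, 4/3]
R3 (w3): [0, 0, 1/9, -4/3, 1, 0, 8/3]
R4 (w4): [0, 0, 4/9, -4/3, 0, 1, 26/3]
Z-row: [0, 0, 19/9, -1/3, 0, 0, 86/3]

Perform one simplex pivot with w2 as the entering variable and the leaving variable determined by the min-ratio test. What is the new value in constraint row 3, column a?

Ratio test on column w2 — row 1: entry -1/3 ≤ 0; row 2: (4/3)/(1/3) = 4; row 3: entry -4/3 ≤ 0; row 4: entry -4/3 ≤ 0. Minimum is 4 at row 2 (a leaves); pivot element 1/3.
Divide row 2 by 1/3; eliminate column w2 from the other rows.
Row 3 update in column a: 0 − (-4/3)·3 = 4.

4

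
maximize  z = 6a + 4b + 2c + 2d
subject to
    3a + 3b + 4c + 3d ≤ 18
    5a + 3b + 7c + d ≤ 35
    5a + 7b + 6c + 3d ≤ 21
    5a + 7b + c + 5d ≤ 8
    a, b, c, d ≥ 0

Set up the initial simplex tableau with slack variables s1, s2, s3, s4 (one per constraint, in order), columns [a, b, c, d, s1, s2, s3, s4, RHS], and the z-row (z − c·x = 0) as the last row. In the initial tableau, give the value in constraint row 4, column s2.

0

Slack s2 belongs to constraint 2; its column is the unit vector e_2, so the entry in row 4 is 0.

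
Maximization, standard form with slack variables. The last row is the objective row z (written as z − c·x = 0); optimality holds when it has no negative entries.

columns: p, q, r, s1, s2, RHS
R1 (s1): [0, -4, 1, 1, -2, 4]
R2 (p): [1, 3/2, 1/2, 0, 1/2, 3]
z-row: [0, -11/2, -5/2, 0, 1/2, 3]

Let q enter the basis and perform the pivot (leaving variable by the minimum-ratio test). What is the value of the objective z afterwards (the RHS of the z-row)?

Ratio test on column q — row 1: entry -4 ≤ 0; row 2: 3/(3/2) = 2. Minimum is 2 at row 2 (p leaves); pivot element 3/2.
Pivot on row 2; the z-row RHS becomes 3 − (-11/2)·2 = 14.

14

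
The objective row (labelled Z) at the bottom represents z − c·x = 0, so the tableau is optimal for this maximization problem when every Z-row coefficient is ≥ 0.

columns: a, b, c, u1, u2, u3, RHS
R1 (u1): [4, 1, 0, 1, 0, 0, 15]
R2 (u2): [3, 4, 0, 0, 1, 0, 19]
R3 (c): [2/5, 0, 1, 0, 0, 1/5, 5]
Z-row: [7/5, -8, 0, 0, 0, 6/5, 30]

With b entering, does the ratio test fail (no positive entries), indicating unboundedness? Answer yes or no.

no

Column b has positive entries in row(s) 1, 2, so the ratio test bounds it — not unbounded.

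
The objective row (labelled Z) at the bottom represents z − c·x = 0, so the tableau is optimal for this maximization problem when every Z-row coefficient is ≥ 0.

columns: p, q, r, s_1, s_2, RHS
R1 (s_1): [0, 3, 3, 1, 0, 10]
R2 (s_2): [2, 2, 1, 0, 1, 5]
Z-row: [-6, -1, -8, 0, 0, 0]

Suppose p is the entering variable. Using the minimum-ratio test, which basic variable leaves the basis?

Column p entries and ratios — s_1: 0 ≤ 0, skip; s_2: 5/2 = 5/2.
Smallest ratio is 5/2 in the row of s_2, so s_2 leaves.

s_2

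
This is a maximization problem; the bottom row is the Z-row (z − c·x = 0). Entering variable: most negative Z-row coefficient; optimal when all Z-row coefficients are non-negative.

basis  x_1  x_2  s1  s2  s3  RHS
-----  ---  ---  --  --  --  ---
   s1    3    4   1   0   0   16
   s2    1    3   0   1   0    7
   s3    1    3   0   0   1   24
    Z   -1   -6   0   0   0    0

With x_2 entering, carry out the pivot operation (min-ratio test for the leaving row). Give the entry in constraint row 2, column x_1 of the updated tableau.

Ratio test on column x_2 — row 1: 16/4 = 4; row 2: 7/3 = 7/3; row 3: 24/3 = 8. Minimum is 7/3 at row 2 (s2 leaves); pivot element 3.
Divide row 2 by 3; eliminate column x_2 from the other rows.
In the new row 2, the x_1 entry is the old entry divided by the pivot: 1/3 = 1/3.

1/3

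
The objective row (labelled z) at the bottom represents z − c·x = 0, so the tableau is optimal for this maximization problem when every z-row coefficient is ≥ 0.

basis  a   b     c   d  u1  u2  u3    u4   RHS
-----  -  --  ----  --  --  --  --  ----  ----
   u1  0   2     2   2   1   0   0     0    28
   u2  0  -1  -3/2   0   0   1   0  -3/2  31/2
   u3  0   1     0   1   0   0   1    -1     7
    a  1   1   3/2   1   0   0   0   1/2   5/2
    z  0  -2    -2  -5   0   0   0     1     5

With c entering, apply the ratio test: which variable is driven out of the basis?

a

Column c entries and ratios — u1: 28/2 = 14; u2: -3/2 ≤ 0, skip; u3: 0 ≤ 0, skip; a: (5/2)/(3/2) = 5/3.
Smallest ratio is 5/3 in the row of a, so a leaves.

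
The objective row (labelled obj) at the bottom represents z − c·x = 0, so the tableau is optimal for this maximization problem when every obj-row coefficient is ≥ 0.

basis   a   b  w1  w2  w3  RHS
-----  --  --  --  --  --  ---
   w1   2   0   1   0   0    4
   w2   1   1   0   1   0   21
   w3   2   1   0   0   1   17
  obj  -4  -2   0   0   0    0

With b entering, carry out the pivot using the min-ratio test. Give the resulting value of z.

34

Ratio test on column b — row 1: entry 0 ≤ 0; row 2: 21/1 = 21; row 3: 17/1 = 17. Minimum is 17 at row 3 (w3 leaves); pivot element 1.
Pivot on row 3; the obj-row RHS becomes 0 − (-2)·17 = 34.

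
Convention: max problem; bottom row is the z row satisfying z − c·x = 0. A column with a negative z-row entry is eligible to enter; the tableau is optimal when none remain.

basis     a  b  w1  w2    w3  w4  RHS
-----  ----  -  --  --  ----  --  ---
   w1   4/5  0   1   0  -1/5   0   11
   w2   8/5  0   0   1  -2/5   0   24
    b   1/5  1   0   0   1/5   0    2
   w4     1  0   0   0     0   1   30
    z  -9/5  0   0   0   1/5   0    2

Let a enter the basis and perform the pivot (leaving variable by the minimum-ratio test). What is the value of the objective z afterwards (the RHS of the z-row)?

Ratio test on column a — row 1: 11/(4/5) = 55/4; row 2: 24/(8/5) = 15; row 3: 2/(1/5) = 10; row 4: 30/1 = 30. Minimum is 10 at row 3 (b leaves); pivot element 1/5.
Pivot on row 3; the z-row RHS becomes 2 − (-9/5)·10 = 20.

20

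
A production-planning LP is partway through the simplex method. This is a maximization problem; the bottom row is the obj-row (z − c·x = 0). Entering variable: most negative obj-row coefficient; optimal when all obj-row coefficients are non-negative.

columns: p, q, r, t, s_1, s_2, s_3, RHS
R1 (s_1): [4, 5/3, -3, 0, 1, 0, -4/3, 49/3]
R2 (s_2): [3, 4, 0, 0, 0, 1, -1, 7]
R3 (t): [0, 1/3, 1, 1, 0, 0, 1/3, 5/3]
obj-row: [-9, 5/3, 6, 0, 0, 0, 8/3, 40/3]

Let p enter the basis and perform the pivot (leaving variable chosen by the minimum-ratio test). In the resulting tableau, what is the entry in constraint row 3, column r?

Ratio test on column p — row 1: (49/3)/4 = 49/12; row 2: 7/3 = 7/3; row 3: entry 0 ≤ 0. Minimum is 7/3 at row 2 (s_2 leaves); pivot element 3.
Divide row 2 by 3; eliminate column p from the other rows.
Row 3 update in column r: 1 − 0·0 = 1.

1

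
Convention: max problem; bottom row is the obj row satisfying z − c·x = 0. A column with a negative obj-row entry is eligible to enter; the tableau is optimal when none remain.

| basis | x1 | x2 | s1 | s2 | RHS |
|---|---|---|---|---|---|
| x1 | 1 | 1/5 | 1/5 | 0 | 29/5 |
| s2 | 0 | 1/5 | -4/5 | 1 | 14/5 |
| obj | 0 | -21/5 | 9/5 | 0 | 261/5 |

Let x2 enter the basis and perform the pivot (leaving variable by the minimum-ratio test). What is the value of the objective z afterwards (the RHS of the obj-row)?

111

Ratio test on column x2 — row 1: (29/5)/(1/5) = 29; row 2: (14/5)/(1/5) = 14. Minimum is 14 at row 2 (s2 leaves); pivot element 1/5.
Pivot on row 2; the obj-row RHS becomes 261/5 − (-21/5)·14 = 111.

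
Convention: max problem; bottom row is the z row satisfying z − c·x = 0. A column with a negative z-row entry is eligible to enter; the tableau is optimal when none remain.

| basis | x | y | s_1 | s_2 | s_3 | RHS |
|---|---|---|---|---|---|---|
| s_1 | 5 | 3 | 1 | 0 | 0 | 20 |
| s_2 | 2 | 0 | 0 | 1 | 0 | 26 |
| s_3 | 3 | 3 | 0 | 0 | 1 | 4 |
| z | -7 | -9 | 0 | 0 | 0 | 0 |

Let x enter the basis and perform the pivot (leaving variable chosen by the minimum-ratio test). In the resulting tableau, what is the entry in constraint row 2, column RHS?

Ratio test on column x — row 1: 20/5 = 4; row 2: 26/2 = 13; row 3: 4/3 = 4/3. Minimum is 4/3 at row 3 (s_3 leaves); pivot element 3.
Divide row 3 by 3; eliminate column x from the other rows.
Row 2 update in column RHS: 26 − 2·(4/3) = 70/3.

70/3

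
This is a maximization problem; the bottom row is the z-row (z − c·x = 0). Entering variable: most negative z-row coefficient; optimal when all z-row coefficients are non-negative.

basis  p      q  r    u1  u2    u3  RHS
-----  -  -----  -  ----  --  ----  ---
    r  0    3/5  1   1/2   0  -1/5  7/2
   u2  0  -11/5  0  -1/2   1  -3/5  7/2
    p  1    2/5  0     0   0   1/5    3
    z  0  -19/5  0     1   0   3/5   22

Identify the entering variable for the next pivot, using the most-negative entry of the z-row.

Negative z-row entries: q: -19/5.
The most negative is -19/5 in column q, so q enters.

q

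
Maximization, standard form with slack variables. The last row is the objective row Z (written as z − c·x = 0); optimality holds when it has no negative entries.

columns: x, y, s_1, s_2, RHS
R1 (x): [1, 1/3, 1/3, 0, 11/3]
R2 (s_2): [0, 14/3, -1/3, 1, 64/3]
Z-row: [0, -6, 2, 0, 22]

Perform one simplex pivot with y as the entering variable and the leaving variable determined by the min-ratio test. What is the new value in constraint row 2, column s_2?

Ratio test on column y — row 1: (11/3)/(1/3) = 11; row 2: (64/3)/(14/3) = 32/7. Minimum is 32/7 at row 2 (s_2 leaves); pivot element 14/3.
Divide row 2 by 14/3; eliminate column y from the other rows.
In the new row 2, the s_2 entry is the old entry divided by the pivot: 1/(14/3) = 3/14.

3/14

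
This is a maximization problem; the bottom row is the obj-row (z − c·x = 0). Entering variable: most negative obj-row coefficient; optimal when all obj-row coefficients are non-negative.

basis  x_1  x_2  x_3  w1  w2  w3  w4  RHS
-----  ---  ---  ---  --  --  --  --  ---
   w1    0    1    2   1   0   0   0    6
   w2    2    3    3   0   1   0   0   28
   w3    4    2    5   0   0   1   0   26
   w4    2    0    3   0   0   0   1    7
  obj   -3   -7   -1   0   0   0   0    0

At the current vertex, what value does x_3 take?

0

x_3 is not in the basis, so in the current basic feasible solution x_3 = 0.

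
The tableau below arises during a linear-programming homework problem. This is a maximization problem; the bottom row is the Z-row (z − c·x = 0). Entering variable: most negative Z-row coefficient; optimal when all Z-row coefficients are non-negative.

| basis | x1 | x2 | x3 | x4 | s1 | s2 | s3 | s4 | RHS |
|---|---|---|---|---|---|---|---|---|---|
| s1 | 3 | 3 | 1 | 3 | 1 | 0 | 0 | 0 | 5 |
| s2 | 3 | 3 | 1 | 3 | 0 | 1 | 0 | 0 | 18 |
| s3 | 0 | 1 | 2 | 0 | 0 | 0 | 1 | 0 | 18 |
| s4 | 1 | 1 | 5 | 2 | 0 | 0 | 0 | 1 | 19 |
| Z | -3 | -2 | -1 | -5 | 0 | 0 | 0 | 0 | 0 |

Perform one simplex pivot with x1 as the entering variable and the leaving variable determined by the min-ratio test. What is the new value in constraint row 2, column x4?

Ratio test on column x1 — row 1: 5/3 = 5/3; row 2: 18/3 = 6; row 3: entry 0 ≤ 0; row 4: 19/1 = 19. Minimum is 5/3 at row 1 (s1 leaves); pivot element 3.
Divide row 1 by 3; eliminate column x1 from the other rows.
Row 2 update in column x4: 3 − 3·1 = 0.

0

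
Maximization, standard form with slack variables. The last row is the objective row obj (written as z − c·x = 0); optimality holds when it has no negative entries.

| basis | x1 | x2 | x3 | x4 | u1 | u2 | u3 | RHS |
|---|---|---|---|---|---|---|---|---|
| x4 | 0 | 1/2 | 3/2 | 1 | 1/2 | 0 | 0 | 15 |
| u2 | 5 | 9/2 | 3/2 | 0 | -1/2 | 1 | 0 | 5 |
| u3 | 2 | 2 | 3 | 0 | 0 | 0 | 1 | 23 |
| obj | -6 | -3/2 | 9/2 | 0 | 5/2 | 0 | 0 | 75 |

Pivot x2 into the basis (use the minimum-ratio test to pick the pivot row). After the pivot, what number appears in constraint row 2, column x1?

10/9

Ratio test on column x2 — row 1: 15/(1/2) = 30; row 2: 5/(9/2) = 10/9; row 3: 23/2 = 23/2. Minimum is 10/9 at row 2 (u2 leaves); pivot element 9/2.
Divide row 2 by 9/2; eliminate column x2 from the other rows.
In the new row 2, the x1 entry is the old entry divided by the pivot: 5/(9/2) = 10/9.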